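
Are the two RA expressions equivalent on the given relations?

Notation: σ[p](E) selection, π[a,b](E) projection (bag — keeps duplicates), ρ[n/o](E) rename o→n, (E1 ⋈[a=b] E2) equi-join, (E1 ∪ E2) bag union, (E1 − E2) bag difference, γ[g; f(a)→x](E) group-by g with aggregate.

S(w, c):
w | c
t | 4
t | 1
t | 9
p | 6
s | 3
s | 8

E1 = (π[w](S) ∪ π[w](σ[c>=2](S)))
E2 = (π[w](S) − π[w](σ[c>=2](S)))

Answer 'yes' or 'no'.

E1 per-node cardinality:
  S → 6
  π[w](S) → 6
  S → 6
  σ[c>=2](S) → 5
  π[w](σ[c>=2](S)) → 5
  (π[w](S) ∪ π[w](σ[c>=2](S))) → 11
E2 per-node cardinality:
  S → 6
  π[w](S) → 6
  S → 6
  σ[c>=2](S) → 5
  π[w](σ[c>=2](S)) → 5
  (π[w](S) − π[w](σ[c>=2](S))) → 1

E1 result:
w
p
p
s
s
s
s
t
t
t
t
t
E2 result:
w
t
Witness: ('p',) appears 2× in E1 but 0× in E2.

no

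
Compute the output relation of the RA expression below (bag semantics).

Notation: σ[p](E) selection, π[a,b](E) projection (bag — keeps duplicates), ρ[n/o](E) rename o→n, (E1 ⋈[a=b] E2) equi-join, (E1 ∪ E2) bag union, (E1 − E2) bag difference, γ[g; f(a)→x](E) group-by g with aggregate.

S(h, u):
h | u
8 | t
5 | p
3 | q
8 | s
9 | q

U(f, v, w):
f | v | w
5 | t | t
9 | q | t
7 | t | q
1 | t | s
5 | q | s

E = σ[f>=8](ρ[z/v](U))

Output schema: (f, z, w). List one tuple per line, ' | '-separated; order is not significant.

Row counts bottom-up:
  U → 5
  ρ[z/v](U) → 5
  σ[f>=8](ρ[z/v](U)) → 1

== RESULT ==
f | z | w
9 | q | t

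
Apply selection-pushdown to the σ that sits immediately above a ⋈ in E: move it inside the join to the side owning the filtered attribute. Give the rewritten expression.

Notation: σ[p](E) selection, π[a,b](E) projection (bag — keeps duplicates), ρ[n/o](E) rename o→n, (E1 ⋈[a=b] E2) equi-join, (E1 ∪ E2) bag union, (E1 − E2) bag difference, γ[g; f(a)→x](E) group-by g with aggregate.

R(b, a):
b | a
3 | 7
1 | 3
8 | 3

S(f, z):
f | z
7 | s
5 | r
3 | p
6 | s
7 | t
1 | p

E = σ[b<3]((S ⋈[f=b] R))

σ filters on b, owned by the right side.
E' = (S ⋈[f=b] σ[b<3](R))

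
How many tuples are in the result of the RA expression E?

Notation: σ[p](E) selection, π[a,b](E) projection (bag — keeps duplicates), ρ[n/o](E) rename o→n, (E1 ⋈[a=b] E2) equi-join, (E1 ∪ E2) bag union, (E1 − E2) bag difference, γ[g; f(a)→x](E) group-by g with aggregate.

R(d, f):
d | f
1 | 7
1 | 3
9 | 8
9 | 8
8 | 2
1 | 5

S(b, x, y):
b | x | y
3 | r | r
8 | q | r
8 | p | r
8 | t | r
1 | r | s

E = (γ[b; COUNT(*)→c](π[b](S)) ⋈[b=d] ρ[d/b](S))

Row counts bottom-up:
  S → 5
  π[b](S) → 5
  γ[b; COUNT(*)→c](π[b](S)) → 3
  S → 5
  ρ[d/b](S) → 5
  (γ[b; COUNT(*)→c](π[b](S)) ⋈[b=d] ρ[d/b](S)) → 5

|E| = 5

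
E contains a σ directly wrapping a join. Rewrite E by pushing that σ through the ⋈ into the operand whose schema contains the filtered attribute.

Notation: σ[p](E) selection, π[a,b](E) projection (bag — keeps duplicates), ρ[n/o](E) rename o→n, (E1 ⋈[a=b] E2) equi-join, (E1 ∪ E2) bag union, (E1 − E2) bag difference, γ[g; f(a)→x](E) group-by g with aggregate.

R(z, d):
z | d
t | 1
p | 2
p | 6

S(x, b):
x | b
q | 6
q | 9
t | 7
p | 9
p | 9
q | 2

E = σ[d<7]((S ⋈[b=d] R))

σ filters on d, owned by the right side.
E' = (S ⋈[b=d] σ[d<7](R))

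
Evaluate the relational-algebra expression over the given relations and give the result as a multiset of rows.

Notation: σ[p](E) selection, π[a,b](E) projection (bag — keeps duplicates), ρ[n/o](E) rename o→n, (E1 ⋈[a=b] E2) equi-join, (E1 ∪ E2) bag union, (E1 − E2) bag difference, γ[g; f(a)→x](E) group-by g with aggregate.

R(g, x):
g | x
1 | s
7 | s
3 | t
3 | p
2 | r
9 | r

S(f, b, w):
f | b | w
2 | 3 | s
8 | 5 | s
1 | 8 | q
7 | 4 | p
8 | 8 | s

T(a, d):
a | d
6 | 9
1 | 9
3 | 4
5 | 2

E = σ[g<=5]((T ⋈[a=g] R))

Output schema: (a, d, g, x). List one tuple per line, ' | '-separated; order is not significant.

Row counts bottom-up:
  T → 4
  R → 6
  (T ⋈[a=g] R) → 3
  σ[g<=5]((T ⋈[a=g] R)) → 3

== RESULT ==
a | d | g | x
1 | 9 | 1 | s
3 | 4 | 3 | p
3 | 4 | 3 | t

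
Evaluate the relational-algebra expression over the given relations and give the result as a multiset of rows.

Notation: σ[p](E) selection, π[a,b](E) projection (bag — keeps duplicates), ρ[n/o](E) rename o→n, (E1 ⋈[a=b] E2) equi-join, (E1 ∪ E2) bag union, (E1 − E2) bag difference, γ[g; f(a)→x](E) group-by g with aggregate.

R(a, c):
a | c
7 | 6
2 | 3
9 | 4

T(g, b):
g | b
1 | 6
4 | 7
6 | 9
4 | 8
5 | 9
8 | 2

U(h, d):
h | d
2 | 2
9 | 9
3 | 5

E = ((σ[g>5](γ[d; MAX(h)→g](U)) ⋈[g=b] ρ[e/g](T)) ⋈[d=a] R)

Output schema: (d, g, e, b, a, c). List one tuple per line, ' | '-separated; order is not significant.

Row counts bottom-up:
  U → 3
  γ[d; MAX(h)→g](U) → 3
  σ[g>5](γ[d; MAX(h)→g](U)) → 1
  T → 6
  ρ[e/g](T) → 6
  (σ[g>5](γ[d; MAX(h)→g](U)) ⋈[g=b] ρ[e/g](T)) → 2
  R → 3
  ((σ[g>5](γ[d; MAX(h)→g](U)) ⋈[g=b] ρ[e/g](T)) ⋈[d=a] R) → 2

== RESULT ==
d | g | e | b | a | c
9 | 9 | 5 | 9 | 9 | 4
9 | 9 | 6 | 9 | 9 | 4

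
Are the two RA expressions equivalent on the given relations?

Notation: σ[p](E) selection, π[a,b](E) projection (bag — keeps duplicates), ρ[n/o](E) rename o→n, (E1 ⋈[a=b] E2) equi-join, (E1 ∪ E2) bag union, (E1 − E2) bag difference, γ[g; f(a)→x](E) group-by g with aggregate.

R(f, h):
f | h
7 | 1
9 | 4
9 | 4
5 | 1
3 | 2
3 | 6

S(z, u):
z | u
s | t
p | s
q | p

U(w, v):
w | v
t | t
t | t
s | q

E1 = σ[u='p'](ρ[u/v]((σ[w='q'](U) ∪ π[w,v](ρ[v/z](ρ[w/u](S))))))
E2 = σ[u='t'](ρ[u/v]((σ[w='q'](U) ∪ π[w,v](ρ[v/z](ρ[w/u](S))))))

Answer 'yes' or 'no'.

E1 subexpression sizes:
  U → 3
  σ[w='q'](U) → 0
  S → 3
  ρ[w/u](S) → 3
  ρ[v/z](ρ[w/u](S)) → 3
  π[w,v](ρ[v/z](ρ[w/u](S))) → 3
  (σ[w='q'](U) ∪ π[w,v](ρ[v/z](ρ[w/u](S)))) → 3
  ρ[u/v]((σ[w='q'](U) ∪ π[w,v](ρ[v/z](ρ[w/u](S))))) → 3
  σ[u='p'](ρ[u/v]((σ[w='q'](U) ∪ π[w,v](ρ[v/z](ρ[w/u](S)))))) → 1
E2 subexpression sizes:
  U → 3
  σ[w='q'](U) → 0
  S → 3
  ρ[w/u](S) → 3
  ρ[v/z](ρ[w/u](S)) → 3
  π[w,v](ρ[v/z](ρ[w/u](S))) → 3
  (σ[w='q'](U) ∪ π[w,v](ρ[v/z](ρ[w/u](S)))) → 3
  ρ[u/v]((σ[w='q'](U) ∪ π[w,v](ρ[v/z](ρ[w/u](S))))) → 3
  σ[u='t'](ρ[u/v]((σ[w='q'](U) ∪ π[w,v](ρ[v/z](ρ[w/u](S)))))) → 0

E1 result:
w | u
s | p
E2 result:
w | u
(0 rows)
Witness: ('s', 'p') appears 1× in E1 but 0× in E2.

no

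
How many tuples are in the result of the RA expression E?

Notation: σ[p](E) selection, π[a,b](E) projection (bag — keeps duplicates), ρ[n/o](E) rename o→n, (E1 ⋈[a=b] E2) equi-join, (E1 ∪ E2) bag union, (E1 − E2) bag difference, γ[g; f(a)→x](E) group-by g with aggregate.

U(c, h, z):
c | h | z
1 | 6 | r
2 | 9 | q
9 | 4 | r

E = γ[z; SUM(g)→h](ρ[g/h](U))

Stepwise |·|:
  U → 3
  ρ[g/h](U) → 3
  γ[z; SUM(g)→h](ρ[g/h](U)) → 2

|E| = 2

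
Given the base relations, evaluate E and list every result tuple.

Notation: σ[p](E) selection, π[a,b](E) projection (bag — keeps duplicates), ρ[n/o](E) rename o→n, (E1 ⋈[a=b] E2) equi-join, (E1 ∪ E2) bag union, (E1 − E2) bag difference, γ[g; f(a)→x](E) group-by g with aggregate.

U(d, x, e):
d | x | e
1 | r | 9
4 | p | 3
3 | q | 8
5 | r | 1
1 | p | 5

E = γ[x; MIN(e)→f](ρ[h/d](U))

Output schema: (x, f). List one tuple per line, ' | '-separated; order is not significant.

Subexpression sizes:
  U → 5
  ρ[h/d](U) → 5
  γ[x; MIN(e)→f](ρ[h/d](U)) → 3

== RESULT ==
x | f
p | 3
q | 8
r | 1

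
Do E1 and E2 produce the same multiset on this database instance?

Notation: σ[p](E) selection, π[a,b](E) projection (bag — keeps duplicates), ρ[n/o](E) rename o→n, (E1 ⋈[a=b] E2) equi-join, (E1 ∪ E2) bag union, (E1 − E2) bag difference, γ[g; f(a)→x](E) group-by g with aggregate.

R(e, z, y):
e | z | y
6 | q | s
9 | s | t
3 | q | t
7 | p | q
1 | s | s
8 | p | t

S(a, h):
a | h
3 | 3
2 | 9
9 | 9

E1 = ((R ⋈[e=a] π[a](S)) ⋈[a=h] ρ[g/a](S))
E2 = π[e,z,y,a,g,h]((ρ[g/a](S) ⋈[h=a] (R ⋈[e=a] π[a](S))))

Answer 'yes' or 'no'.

E1 stepwise |·|:
  R → 6
  S → 3
  π[a](S) → 3
  (R ⋈[e=a] π[a](S)) → 2
  S → 3
  ρ[g/a](S) → 3
  ((R ⋈[e=a] π[a](S)) ⋈[a=h] ρ[g/a](S)) → 3
E2 stepwise |·|:
  S → 3
  ρ[g/a](S) → 3
  R → 6
  S → 3
  π[a](S) → 3
  (R ⋈[e=a] π[a](S)) → 2
  (ρ[g/a](S) ⋈[h=a] (R ⋈[e=a] π[a](S))) → 3
  π[e,z,y,a,g,h]((ρ[g/a](S) ⋈[h=a] (R ⋈[e=a] π[a](S)))) → 3

E1 and E2 produce the same multiset:
e | z | y | a | g | h
3 | q | t | 3 | 3 | 3
9 | s | t | 9 | 2 | 9
9 | s | t | 9 | 9 | 9

yes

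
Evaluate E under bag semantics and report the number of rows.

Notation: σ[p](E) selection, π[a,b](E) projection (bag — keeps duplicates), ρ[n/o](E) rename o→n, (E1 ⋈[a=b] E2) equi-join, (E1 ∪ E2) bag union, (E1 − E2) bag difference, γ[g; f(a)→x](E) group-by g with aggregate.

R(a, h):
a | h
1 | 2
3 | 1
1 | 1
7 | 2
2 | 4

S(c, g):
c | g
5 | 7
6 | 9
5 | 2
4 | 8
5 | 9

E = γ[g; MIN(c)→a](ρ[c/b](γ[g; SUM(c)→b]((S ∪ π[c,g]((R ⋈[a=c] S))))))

Per-node cardinality:
  S → 5
  R → 5
  S → 5
  (R ⋈[a=c] S) → 0
  π[c,g]((R ⋈[a=c] S)) → 0
  (S ∪ π[c,g]((R ⋈[a=c] S))) → 5
  γ[g; SUM(c)→b]((S ∪ π[c,g]((R ⋈[a=c] S)))) → 4
  ρ[c/b](γ[g; SUM(c)→b]((S ∪ π[c,g]((R ⋈[a=c] S))))) → 4
  γ[g; MIN(c)→a](ρ[c/b](γ[g; SUM(c)→b]((S ∪ π[c,g]((R ⋈[a=c] S)))))) → 4

|E| = 4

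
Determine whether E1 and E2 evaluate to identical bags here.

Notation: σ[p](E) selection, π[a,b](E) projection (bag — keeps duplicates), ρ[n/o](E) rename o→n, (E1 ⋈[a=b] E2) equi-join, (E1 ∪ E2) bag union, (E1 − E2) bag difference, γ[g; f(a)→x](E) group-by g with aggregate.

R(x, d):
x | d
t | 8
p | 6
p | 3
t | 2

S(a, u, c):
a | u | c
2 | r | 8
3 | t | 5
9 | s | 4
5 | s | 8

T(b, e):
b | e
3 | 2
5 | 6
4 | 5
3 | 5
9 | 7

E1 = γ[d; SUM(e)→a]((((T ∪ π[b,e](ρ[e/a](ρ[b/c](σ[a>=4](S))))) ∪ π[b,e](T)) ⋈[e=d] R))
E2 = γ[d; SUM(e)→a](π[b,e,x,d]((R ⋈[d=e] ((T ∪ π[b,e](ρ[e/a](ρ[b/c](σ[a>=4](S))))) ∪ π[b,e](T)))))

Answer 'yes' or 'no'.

E1 per-node cardinality:
  T → 5
  S → 4
  σ[a>=4](S) → 2
  ρ[b/c](σ[a>=4](S)) → 2
  ρ[e/a](ρ[b/c](σ[a>=4](S))) → 2
  π[b,e](ρ[e/a](ρ[b/c](σ[a>=4](S)))) → 2
  (T ∪ π[b,e](ρ[e/a](ρ[b/c](σ[a>=4](S))))) → 7
  T → 5
  π[b,e](T) → 5
  ((T ∪ π[b,e](ρ[e/a](ρ[b/c](σ[a>=4](S))))) ∪ π[b,e](T)) → 12
  R → 4
  (((T ∪ π[b,e](ρ[e/a](ρ[b/c](σ[a>=4](S))))) ∪ π[b,e](T)) ⋈[e=d] R) → 4
  γ[d; SUM(e)→a]((((T ∪ π[b,e](ρ[e/a](ρ[b/c](σ[a>=4](S))))) ∪ π[b,e](T)) ⋈[e=d] R)) → 2
E2 per-node cardinality:
  R → 4
  T → 5
  S → 4
  σ[a>=4](S) → 2
  ρ[b/c](σ[a>=4](S)) → 2
  ρ[e/a](ρ[b/c](σ[a>=4](S))) → 2
  π[b,e](ρ[e/a](ρ[b/c](σ[a>=4](S)))) → 2
  (T ∪ π[b,e](ρ[e/a](ρ[b/c](σ[a>=4](S))))) → 7
  T → 5
  π[b,e](T) → 5
  ((T ∪ π[b,e](ρ[e/a](ρ[b/c](σ[a>=4](S))))) ∪ π[b,e](T)) → 12
  (R ⋈[d=e] ((T ∪ π[b,e](ρ[e/a](ρ[b/c](σ[a>=4](S))))) ∪ π[b,e](T))) → 4
  π[b,e,x,d]((R ⋈[d=e] ((T ∪ π[b,e](ρ[e/a](ρ[b/c](σ[a>=4](S))))) ∪ π[b,e](T)))) → 4
  γ[d; SUM(e)→a](π[b,e,x,d]((R ⋈[d=e] ((T ∪ π[b,e](ρ[e/a](ρ[b/c](σ[a>=4](S))))) ∪ π[b,e](T))))) → 2

E1 and E2 produce the same multiset:
d | a
2 | 4
6 | 12

yes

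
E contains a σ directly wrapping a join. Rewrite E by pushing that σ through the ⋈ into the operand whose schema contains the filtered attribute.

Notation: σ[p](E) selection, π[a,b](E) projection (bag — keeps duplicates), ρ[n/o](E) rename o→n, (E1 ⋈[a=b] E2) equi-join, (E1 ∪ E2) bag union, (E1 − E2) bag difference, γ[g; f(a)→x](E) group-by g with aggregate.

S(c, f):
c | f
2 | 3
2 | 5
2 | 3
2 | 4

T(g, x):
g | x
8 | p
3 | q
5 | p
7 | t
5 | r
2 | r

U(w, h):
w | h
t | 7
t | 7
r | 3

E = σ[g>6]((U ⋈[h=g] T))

σ filters on g, owned by the right side.
E' = (U ⋈[h=g] σ[g>6](T))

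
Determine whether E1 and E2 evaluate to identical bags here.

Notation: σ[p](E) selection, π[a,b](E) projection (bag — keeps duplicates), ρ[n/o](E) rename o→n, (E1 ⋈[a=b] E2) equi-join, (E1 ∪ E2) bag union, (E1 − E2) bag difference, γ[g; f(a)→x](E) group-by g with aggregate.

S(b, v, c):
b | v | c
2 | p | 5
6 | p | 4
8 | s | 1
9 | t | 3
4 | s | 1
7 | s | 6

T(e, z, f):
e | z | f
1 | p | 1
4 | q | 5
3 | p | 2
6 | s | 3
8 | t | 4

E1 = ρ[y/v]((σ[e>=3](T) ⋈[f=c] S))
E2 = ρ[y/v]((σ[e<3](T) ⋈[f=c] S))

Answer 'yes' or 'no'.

E1 per-node cardinality:
  T → 5
  σ[e>=3](T) → 4
  S → 6
  (σ[e>=3](T) ⋈[f=c] S) → 3
  ρ[y/v]((σ[e>=3](T) ⋈[f=c] S)) → 3
E2 per-node cardinality:
  T → 5
  σ[e<3](T) → 1
  S → 6
  (σ[e<3](T) ⋈[f=c] S) → 2
  ρ[y/v]((σ[e<3](T) ⋈[f=c] S)) → 2

E1 result:
e | z | f | b | y | c
4 | q | 5 | 2 | p | 5
6 | s | 3 | 9 | t | 3
8 | t | 4 | 6 | p | 4
E2 result:
e | z | f | b | y | c
1 | p | 1 | 4 | s | 1
1 | p | 1 | 8 | s | 1
Witness: (4, 'q', 5, 2, 'p', 5) appears 1× in E1 but 0× in E2.

no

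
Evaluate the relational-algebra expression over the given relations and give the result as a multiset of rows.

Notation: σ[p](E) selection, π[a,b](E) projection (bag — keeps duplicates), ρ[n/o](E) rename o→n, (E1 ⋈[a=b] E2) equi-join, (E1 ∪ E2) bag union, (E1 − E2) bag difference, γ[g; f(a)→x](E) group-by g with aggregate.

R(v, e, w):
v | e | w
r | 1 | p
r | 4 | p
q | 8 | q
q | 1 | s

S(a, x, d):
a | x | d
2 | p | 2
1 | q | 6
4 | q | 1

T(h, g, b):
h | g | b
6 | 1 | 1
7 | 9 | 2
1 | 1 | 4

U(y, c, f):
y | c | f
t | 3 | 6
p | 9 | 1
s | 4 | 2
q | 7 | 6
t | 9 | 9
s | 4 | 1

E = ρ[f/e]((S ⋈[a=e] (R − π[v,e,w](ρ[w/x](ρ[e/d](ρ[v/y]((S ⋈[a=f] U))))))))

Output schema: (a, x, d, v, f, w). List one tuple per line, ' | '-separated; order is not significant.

Per-node cardinality:
  S → 3
  R → 4
  S → 3
  U → 6
  (S ⋈[a=f] U) → 3
  ρ[v/y]((S ⋈[a=f] U)) → 3
  ρ[e/d](ρ[v/y]((S ⋈[a=f] U))) → 3
  ρ[w/x](ρ[e/d](ρ[v/y]((S ⋈[a=f] U)))) → 3
  π[v,e,w](ρ[w/x](ρ[e/d](ρ[v/y]((S ⋈[a=f] U))))) → 3
  (R − π[v,e,w](ρ[w/x](ρ[e/d](ρ[v/y]((S ⋈[a=f] U)))))) → 4
  (S ⋈[a=e] (R − π[v,e,w](ρ[w/x](ρ[e/d](ρ[v/y]((S ⋈[a=f] U))))))) → 3
  ρ[f/e]((S ⋈[a=e] (R − π[v,e,w](ρ[w/x](ρ[e/d](ρ[v/y]((S ⋈[a=f] U)))))))) → 3

== RESULT ==
a | x | d | v | f | w
1 | q | 6 | q | 1 | s
1 | q | 6 | r | 1 | p
4 | q | 1 | r | 4 | p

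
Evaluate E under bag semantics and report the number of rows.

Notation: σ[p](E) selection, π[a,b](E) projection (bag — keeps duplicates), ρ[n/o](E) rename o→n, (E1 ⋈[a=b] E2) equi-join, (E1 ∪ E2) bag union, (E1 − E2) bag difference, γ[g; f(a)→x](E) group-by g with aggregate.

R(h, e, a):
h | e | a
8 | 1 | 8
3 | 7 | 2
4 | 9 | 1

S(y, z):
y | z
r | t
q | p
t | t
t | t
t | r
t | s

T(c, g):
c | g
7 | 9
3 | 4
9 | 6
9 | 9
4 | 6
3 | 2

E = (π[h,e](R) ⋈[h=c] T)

Per-node cardinality:
  R → 3
  π[h,e](R) → 3
  T → 6
  (π[h,e](R) ⋈[h=c] T) → 3

|E| = 3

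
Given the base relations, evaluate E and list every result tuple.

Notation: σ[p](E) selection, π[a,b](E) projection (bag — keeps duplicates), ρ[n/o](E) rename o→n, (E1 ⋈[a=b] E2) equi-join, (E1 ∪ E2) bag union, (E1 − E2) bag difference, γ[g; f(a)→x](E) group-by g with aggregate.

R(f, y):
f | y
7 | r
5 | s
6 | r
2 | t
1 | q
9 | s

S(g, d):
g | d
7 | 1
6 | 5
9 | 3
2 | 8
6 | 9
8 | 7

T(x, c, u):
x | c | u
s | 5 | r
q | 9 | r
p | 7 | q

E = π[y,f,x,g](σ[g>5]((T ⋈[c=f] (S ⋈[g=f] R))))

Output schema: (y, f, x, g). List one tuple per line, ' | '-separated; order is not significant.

Row counts bottom-up:
  T → 3
  S → 6
  R → 6
  (S ⋈[g=f] R) → 5
  (T ⋈[c=f] (S ⋈[g=f] R)) → 2
  σ[g>5]((T ⋈[c=f] (S ⋈[g=f] R))) → 2
  π[y,f,x,g](σ[g>5]((T ⋈[c=f] (S ⋈[g=f] R)))) → 2

== RESULT ==
y | f | x | g
r | 7 | p | 7
s | 9 | q | 9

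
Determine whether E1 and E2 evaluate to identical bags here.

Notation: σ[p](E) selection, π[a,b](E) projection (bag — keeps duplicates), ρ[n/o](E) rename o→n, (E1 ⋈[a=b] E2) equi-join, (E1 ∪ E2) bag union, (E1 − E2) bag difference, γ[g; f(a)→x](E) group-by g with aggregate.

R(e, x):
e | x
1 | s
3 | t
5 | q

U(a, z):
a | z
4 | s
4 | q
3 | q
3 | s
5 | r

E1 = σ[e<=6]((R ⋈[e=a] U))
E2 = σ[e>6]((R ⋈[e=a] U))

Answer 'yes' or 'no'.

E1 row counts bottom-up:
  R → 3
  U → 5
  (R ⋈[e=a] U) → 3
  σ[e<=6]((R ⋈[e=a] U)) → 3
E2 row counts bottom-up:
  R → 3
  U → 5
  (R ⋈[e=a] U) → 3
  σ[e>6]((R ⋈[e=a] U)) → 0

E1 result:
e | x | a | z
3 | t | 3 | q
3 | t | 3 | s
5 | q | 5 | r
E2 result:
e | x | a | z
(0 rows)
Witness: (3, 't', 3, 's') appears 1× in E1 but 0× in E2.

no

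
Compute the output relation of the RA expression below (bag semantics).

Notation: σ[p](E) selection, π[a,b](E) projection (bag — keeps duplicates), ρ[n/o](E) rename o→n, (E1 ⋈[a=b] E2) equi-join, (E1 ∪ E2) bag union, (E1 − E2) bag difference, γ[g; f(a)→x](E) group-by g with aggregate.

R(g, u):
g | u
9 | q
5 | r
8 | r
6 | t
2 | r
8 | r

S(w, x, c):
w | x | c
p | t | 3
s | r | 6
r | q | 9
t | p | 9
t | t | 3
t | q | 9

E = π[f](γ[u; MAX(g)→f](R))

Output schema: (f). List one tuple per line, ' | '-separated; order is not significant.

Subexpression sizes:
  R → 6
  γ[u; MAX(g)→f](R) → 3
  π[f](γ[u; MAX(g)→f](R)) → 3

== RESULT ==
f
6
8
9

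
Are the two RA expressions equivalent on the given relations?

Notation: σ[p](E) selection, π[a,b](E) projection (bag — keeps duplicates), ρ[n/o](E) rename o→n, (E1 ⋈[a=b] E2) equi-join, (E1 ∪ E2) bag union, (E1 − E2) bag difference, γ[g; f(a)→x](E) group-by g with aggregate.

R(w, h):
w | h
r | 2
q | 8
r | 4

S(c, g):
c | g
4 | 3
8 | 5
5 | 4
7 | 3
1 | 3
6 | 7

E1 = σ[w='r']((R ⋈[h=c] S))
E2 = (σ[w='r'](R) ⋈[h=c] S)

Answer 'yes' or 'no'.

E1 per-node cardinality:
  R → 3
  S → 6
  (R ⋈[h=c] S) → 2
  σ[w='r']((R ⋈[h=c] S)) → 1
E2 per-node cardinality:
  R → 3
  σ[w='r'](R) → 2
  S → 6
  (σ[w='r'](R) ⋈[h=c] S) → 1

E1 and E2 produce the same multiset:
w | h | c | g
r | 4 | 4 | 3

yes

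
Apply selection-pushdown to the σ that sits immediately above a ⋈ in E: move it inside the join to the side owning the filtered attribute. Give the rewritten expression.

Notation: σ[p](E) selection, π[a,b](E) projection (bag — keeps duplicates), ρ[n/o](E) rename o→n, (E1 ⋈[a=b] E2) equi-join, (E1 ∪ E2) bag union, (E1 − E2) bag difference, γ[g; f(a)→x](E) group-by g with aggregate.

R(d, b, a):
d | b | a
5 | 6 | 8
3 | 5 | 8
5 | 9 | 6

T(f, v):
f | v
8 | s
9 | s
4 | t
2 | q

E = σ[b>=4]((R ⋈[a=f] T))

σ filters on b, owned by the left side.
E' = (σ[b>=4](R) ⋈[a=f] T)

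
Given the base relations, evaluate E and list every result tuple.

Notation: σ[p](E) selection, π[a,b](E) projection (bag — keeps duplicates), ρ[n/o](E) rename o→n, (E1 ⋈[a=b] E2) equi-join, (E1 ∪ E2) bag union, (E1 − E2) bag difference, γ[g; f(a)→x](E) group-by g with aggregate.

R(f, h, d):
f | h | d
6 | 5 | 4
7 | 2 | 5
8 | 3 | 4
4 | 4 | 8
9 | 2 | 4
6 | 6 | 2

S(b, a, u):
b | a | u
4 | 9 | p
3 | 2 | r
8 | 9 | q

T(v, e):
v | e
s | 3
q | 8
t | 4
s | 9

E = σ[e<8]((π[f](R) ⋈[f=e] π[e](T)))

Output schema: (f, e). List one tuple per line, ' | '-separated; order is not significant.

Per-node cardinality:
  R → 6
  π[f](R) → 6
  T → 4
  π[e](T) → 4
  (π[f](R) ⋈[f=e] π[e](T)) → 3
  σ[e<8]((π[f](R) ⋈[f=e] π[e](T))) → 1

== RESULT ==
f | e
4 | 4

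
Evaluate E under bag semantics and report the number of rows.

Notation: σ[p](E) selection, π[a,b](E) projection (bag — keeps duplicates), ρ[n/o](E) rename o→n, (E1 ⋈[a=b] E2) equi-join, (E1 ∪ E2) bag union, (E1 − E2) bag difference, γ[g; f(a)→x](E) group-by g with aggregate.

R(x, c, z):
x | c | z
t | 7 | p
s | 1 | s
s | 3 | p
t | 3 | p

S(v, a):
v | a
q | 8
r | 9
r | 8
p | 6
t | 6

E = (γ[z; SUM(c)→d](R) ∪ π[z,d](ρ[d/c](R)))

Per-node cardinality:
  R → 4
  γ[z; SUM(c)→d](R) → 2
  R → 4
  ρ[d/c](R) → 4
  π[z,d](ρ[d/c](R)) → 4
  (γ[z; SUM(c)→d](R) ∪ π[z,d](ρ[d/c](R))) → 6

|E| = 6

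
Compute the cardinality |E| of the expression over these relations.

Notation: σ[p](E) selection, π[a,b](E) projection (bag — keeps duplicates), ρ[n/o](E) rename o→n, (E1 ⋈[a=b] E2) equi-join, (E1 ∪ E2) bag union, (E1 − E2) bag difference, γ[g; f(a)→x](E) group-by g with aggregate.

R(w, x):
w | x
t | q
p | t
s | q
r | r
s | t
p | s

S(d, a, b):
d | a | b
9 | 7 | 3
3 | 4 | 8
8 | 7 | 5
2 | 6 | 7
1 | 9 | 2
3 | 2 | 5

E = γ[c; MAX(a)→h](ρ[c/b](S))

Per-node cardinality:
  S → 6
  ρ[c/b](S) → 6
  γ[c; MAX(a)→h](ρ[c/b](S)) → 5

|E| = 5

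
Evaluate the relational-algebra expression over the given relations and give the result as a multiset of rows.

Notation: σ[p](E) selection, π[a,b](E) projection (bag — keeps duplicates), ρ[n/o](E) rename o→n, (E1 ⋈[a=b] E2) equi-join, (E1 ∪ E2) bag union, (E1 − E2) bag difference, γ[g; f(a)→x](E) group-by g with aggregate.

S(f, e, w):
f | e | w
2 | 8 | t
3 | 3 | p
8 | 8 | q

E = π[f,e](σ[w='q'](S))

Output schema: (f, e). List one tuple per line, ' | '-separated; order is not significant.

Subexpression sizes:
  S → 3
  σ[w='q'](S) → 1
  π[f,e](σ[w='q'](S)) → 1

== RESULT ==
f | e
8 | 8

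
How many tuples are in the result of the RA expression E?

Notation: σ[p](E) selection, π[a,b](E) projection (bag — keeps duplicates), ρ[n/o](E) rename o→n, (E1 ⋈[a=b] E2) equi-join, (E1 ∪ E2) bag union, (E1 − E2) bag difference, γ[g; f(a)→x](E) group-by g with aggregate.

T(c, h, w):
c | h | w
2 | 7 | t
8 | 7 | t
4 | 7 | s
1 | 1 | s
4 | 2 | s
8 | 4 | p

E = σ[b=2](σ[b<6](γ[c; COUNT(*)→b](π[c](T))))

Subexpression sizes:
  T → 6
  π[c](T) → 6
  γ[c; COUNT(*)→b](π[c](T)) → 4
  σ[b<6](γ[c; COUNT(*)→b](π[c](T))) → 4
  σ[b=2](σ[b<6](γ[c; COUNT(*)→b](π[c](T)))) → 2

|E| = 2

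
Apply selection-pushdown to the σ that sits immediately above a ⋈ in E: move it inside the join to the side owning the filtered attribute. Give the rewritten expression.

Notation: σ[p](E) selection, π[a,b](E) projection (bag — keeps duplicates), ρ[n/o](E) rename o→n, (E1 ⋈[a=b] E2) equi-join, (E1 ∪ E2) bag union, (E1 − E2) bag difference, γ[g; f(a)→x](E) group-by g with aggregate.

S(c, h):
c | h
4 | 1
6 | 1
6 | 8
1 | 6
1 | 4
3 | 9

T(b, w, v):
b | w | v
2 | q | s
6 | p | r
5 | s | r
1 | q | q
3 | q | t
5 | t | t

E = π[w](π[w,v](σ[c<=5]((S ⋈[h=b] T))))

σ filters on c, owned by the left side.
E' = π[w](π[w,v]((σ[c<=5](S) ⋈[h=b] T)))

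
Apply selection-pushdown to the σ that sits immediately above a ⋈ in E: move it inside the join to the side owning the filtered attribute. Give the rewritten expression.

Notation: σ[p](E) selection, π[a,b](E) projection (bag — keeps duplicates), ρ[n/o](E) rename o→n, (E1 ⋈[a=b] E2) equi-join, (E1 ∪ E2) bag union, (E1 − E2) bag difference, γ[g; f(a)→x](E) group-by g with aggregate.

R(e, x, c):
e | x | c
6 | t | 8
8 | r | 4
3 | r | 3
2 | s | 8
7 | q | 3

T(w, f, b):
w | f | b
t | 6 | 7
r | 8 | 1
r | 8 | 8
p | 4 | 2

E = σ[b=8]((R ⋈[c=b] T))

σ filters on b, owned by the right side.
E' = (R ⋈[c=b] σ[b=8](T))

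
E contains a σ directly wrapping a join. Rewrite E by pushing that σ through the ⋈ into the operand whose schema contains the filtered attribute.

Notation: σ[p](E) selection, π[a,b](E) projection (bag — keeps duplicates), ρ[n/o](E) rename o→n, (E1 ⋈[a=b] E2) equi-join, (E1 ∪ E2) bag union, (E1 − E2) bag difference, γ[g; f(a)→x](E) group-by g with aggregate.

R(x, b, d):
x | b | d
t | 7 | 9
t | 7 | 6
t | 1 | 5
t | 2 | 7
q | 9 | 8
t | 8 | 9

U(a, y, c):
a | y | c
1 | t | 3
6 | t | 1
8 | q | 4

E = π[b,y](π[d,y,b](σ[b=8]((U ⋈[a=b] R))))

σ filters on b, owned by the right side.
E' = π[b,y](π[d,y,b]((U ⋈[a=b] σ[b=8](R))))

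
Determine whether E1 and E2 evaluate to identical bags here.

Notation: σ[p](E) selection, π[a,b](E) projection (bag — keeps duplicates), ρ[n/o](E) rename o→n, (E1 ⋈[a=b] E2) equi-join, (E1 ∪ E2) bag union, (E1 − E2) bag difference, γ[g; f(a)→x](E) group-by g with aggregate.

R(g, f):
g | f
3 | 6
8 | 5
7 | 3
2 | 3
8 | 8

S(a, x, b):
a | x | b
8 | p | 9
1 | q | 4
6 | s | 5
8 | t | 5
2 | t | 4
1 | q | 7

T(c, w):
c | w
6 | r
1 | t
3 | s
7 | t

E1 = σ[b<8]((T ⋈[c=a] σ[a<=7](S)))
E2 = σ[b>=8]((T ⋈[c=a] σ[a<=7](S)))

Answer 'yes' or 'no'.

E1 subexpression sizes:
  T → 4
  S → 6
  σ[a<=7](S) → 4
  (T ⋈[c=a] σ[a<=7](S)) → 3
  σ[b<8]((T ⋈[c=a] σ[a<=7](S))) → 3
E2 subexpression sizes:
  T → 4
  S → 6
  σ[a<=7](S) → 4
  (T ⋈[c=a] σ[a<=7](S)) → 3
  σ[b>=8]((T ⋈[c=a] σ[a<=7](S))) → 0

E1 result:
c | w | a | x | b
1 | t | 1 | q | 4
1 | t | 1 | q | 7
6 | r | 6 | s | 5
E2 result:
c | w | a | x | b
(0 rows)
Witness: (1, 't', 1, 'q', 4) appears 1× in E1 but 0× in E2.

no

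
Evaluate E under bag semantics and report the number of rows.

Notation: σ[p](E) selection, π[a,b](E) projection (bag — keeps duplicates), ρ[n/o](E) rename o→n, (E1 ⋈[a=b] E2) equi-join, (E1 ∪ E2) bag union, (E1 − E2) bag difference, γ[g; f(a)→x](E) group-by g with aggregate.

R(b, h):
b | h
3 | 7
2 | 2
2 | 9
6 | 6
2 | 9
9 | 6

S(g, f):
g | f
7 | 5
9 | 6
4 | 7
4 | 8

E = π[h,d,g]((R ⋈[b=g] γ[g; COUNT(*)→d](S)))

Stepwise |·|:
  R → 6
  S → 4
  γ[g; COUNT(*)→d](S) → 3
  (R ⋈[b=g] γ[g; COUNT(*)→d](S)) → 1
  π[h,d,g]((R ⋈[b=g] γ[g; COUNT(*)→d](S))) → 1

|E| = 1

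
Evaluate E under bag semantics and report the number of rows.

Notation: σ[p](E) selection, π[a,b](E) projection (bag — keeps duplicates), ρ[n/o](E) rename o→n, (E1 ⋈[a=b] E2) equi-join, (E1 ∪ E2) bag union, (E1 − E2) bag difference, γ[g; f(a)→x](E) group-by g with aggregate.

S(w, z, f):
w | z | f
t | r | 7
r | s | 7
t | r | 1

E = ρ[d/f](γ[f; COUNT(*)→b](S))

Stepwise |·|:
  S → 3
  γ[f; COUNT(*)→b](S) → 2
  ρ[d/f](γ[f; COUNT(*)→b](S)) → 2

|E| = 2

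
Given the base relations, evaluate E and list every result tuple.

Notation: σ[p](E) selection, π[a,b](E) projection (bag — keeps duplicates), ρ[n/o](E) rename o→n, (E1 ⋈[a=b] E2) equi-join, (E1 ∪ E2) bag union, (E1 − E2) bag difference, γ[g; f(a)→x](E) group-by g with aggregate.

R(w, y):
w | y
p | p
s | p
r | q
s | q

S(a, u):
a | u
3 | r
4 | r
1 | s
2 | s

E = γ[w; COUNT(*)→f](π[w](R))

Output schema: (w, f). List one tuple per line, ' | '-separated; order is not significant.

Per-node cardinality:
  R → 4
  π[w](R) → 4
  γ[w; COUNT(*)→f](π[w](R)) → 3

== RESULT ==
w | f
p | 1
r | 1
s | 2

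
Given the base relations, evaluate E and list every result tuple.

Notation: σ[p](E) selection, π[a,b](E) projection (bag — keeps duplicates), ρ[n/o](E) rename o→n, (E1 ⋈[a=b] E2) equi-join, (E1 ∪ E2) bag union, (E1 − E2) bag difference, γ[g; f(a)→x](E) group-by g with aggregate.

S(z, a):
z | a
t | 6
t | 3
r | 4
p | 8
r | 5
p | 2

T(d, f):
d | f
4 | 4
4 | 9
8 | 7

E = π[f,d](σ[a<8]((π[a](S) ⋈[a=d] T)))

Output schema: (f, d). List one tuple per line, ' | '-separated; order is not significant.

Stepwise |·|:
  S → 6
  π[a](S) → 6
  T → 3
  (π[a](S) ⋈[a=d] T) → 3
  σ[a<8]((π[a](S) ⋈[a=d] T)) → 2
  π[f,d](σ[a<8]((π[a](S) ⋈[a=d] T))) → 2

== RESULT ==
f | d
4 | 4
9 | 4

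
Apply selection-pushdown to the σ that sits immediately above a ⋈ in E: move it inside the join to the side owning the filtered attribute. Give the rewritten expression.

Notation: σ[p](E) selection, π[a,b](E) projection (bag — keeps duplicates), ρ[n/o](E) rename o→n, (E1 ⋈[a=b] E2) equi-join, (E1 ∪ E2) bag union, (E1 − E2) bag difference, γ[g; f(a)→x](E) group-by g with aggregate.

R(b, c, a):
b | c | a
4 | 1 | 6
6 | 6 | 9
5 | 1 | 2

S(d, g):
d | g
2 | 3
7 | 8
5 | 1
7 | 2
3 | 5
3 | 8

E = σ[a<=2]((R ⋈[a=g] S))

σ filters on a, owned by the left side.
E' = (σ[a<=2](R) ⋈[a=g] S)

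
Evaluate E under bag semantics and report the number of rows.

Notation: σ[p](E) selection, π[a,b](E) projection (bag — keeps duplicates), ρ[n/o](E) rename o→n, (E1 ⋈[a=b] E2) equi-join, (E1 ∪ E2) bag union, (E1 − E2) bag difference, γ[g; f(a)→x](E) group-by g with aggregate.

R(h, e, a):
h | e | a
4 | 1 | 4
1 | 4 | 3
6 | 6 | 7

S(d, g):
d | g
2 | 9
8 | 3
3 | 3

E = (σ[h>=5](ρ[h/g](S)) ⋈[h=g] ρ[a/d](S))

Stepwise |·|:
  S → 3
  ρ[h/g](S) → 3
  σ[h>=5](ρ[h/g](S)) → 1
  S → 3
  ρ[a/d](S) → 3
  (σ[h>=5](ρ[h/g](S)) ⋈[h=g] ρ[a/d](S)) → 1

|E| = 1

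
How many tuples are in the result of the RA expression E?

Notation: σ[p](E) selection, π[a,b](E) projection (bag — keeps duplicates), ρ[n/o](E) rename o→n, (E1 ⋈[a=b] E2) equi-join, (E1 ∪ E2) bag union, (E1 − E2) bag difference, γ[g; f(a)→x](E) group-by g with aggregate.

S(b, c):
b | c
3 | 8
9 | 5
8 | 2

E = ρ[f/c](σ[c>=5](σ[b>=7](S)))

Row counts bottom-up:
  S → 3
  σ[b>=7](S) → 2
  σ[c>=5](σ[b>=7](S)) → 1
  ρ[f/c](σ[c>=5](σ[b>=7](S))) → 1

|E| = 1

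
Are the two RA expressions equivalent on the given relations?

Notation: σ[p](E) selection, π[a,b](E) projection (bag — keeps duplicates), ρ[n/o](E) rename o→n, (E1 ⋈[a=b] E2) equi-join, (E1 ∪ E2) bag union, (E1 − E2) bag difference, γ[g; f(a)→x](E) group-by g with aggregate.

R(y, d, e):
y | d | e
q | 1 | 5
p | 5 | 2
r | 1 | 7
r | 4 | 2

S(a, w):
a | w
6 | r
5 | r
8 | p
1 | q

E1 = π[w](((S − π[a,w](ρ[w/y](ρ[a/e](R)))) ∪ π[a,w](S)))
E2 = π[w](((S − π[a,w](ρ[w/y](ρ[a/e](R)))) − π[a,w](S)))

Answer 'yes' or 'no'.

E1 subexpression sizes:
  S → 4
  R → 4
  ρ[a/e](R) → 4
  ρ[w/y](ρ[a/e](R)) → 4
  π[a,w](ρ[w/y](ρ[a/e](R))) → 4
  (S − π[a,w](ρ[w/y](ρ[a/e](R)))) → 4
  S → 4
  π[a,w](S) → 4
  ((S − π[a,w](ρ[w/y](ρ[a/e](R)))) ∪ π[a,w](S)) → 8
  π[w](((S − π[a,w](ρ[w/y](ρ[a/e](R)))) ∪ π[a,w](S))) → 8
E2 subexpression sizes:
  S → 4
  R → 4
  ρ[a/e](R) → 4
  ρ[w/y](ρ[a/e](R)) → 4
  π[a,w](ρ[w/y](ρ[a/e](R))) → 4
  (S − π[a,w](ρ[w/y](ρ[a/e](R)))) → 4
  S → 4
  π[a,w](S) → 4
  ((S − π[a,w](ρ[w/y](ρ[a/e](R)))) − π[a,w](S)) → 0
  π[w](((S − π[a,w](ρ[w/y](ρ[a/e](R)))) − π[a,w](S))) → 0

E1 result:
w
p
p
q
q
r
r
r
r
E2 result:
w
(0 rows)
Witness: ('p',) appears 2× in E1 but 0× in E2.

no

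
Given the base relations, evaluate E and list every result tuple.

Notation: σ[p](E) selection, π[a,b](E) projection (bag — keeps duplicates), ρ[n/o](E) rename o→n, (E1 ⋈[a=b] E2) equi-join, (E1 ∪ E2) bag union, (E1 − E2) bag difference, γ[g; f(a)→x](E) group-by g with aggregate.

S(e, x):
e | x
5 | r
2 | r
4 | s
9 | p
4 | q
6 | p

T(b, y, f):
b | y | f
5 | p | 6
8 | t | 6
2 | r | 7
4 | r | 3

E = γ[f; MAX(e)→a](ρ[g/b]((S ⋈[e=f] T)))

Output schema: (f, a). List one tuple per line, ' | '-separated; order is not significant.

Stepwise |·|:
  S → 6
  T → 4
  (S ⋈[e=f] T) → 2
  ρ[g/b]((S ⋈[e=f] T)) → 2
  γ[f; MAX(e)→a](ρ[g/b]((S ⋈[e=f] T))) → 1

== RESULT ==
f | a
6 | 6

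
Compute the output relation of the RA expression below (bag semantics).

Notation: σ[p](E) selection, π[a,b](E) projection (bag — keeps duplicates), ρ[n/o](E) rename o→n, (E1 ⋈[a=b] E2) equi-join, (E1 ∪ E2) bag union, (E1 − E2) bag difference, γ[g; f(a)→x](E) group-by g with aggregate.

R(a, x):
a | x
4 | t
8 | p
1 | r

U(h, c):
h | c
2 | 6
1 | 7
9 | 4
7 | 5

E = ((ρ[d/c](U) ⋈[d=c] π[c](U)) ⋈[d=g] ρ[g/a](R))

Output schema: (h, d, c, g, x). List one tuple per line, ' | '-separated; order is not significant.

Per-node cardinality:
  U → 4
  ρ[d/c](U) → 4
  U → 4
  π[c](U) → 4
  (ρ[d/c](U) ⋈[d=c] π[c](U)) → 4
  R → 3
  ρ[g/a](R) → 3
  ((ρ[d/c](U) ⋈[d=c] π[c](U)) ⋈[d=g] ρ[g/a](R)) → 1

== RESULT ==
h | d | c | g | x
9 | 4 | 4 | 4 | t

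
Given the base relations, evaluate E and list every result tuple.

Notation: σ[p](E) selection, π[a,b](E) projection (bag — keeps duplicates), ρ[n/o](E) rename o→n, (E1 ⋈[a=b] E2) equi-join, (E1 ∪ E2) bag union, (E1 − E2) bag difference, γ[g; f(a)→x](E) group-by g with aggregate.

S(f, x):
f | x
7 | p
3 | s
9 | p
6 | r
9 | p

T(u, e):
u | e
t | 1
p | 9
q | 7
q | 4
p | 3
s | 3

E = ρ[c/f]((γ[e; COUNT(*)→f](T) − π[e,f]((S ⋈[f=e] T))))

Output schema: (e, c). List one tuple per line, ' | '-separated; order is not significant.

Per-node cardinality:
  T → 6
  γ[e; COUNT(*)→f](T) → 5
  S → 5
  T → 6
  (S ⋈[f=e] T) → 5
  π[e,f]((S ⋈[f=e] T)) → 5
  (γ[e; COUNT(*)→f](T) − π[e,f]((S ⋈[f=e] T))) → 5
  ρ[c/f]((γ[e; COUNT(*)→f](T) − π[e,f]((S ⋈[f=e] T)))) → 5

== RESULT ==
e | c
1 | 1
3 | 2
4 | 1
7 | 1
9 | 1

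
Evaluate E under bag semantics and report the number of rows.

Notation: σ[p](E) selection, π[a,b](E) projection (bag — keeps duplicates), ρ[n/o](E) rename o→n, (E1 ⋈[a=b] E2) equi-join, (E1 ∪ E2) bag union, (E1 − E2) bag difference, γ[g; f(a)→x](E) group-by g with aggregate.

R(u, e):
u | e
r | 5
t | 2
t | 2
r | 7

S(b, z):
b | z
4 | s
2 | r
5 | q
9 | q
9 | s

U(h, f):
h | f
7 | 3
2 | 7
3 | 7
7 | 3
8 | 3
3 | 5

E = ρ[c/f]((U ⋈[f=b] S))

Per-node cardinality:
  U → 6
  S → 5
  (U ⋈[f=b] S) → 1
  ρ[c/f]((U ⋈[f=b] S)) → 1

|E| = 1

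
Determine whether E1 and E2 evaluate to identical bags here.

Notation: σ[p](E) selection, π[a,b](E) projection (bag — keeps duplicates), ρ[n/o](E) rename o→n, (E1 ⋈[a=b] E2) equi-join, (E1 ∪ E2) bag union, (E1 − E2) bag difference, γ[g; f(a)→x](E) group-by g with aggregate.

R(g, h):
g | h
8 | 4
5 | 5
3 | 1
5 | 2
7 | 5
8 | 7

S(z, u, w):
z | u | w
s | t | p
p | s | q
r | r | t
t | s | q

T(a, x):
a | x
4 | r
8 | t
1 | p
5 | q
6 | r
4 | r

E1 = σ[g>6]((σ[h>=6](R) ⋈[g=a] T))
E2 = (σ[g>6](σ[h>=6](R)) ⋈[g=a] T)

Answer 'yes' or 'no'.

E1 subexpression sizes:
  R → 6
  σ[h>=6](R) → 1
  T → 6
  (σ[h>=6](R) ⋈[g=a] T) → 1
  σ[g>6]((σ[h>=6](R) ⋈[g=a] T)) → 1
E2 subexpression sizes:
  R → 6
  σ[h>=6](R) → 1
  σ[g>6](σ[h>=6](R)) → 1
  T → 6
  (σ[g>6](σ[h>=6](R)) ⋈[g=a] T) → 1

E1 and E2 produce the same multiset:
g | h | a | x
8 | 7 | 8 | t

yes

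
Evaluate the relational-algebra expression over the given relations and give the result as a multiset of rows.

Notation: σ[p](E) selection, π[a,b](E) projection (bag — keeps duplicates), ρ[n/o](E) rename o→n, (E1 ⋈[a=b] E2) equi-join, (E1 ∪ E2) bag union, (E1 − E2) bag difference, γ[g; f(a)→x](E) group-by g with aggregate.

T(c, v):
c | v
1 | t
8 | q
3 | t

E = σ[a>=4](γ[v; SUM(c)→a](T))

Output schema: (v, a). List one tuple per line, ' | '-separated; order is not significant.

Subexpression sizes:
  T → 3
  γ[v; SUM(c)→a](T) → 2
  σ[a>=4](γ[v; SUM(c)→a](T)) → 2

== RESULT ==
v | a
q | 8
t | 4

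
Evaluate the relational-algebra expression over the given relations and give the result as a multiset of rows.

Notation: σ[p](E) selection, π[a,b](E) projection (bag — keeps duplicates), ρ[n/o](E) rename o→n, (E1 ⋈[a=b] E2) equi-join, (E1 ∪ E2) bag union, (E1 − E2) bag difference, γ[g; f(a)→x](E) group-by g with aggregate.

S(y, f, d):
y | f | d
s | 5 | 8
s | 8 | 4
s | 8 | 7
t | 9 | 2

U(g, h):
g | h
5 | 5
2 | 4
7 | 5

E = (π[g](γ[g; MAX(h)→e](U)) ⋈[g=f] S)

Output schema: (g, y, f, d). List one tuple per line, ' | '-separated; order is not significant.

Per-node cardinality:
  U → 3
  γ[g; MAX(h)→e](U) → 3
  π[g](γ[g; MAX(h)→e](U)) → 3
  S → 4
  (π[g](γ[g; MAX(h)→e](U)) ⋈[g=f] S) → 1

== RESULT ==
g | y | f | d
5 | s | 5 | 8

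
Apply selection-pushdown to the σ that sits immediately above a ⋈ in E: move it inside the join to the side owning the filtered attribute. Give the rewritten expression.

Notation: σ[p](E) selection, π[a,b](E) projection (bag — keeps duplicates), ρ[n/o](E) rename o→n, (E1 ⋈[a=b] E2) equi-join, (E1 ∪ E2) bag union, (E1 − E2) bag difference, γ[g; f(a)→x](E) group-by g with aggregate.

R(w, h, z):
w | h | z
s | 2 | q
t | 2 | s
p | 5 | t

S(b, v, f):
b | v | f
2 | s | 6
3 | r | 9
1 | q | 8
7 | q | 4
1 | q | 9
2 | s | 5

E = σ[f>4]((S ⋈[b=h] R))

σ filters on f, owned by the left side.
E' = (σ[f>4](S) ⋈[b=h] R)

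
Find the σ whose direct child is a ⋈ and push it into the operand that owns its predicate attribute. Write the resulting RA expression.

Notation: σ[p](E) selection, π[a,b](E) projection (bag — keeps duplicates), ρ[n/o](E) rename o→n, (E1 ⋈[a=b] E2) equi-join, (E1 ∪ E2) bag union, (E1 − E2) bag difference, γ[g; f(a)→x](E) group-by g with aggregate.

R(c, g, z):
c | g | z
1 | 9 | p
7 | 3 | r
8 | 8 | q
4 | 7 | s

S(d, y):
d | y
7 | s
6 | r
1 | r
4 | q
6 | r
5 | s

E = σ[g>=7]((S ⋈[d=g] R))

σ filters on g, owned by the right side.
E' = (S ⋈[d=g] σ[g>=7](R))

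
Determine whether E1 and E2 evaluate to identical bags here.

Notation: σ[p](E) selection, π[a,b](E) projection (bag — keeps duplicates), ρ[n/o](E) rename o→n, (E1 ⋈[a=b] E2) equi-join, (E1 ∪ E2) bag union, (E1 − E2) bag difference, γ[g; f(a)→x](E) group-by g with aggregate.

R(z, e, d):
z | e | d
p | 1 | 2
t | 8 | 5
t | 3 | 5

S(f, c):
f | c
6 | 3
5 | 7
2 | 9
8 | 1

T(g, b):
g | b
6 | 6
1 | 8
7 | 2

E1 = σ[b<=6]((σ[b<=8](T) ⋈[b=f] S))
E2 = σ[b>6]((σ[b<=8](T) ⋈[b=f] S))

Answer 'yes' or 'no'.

E1 row counts bottom-up:
  T → 3
  σ[b<=8](T) → 3
  S → 4
  (σ[b<=8](T) ⋈[b=f] S) → 3
  σ[b<=6]((σ[b<=8](T) ⋈[b=f] S)) → 2
E2 row counts bottom-up:
  T → 3
  σ[b<=8](T) → 3
  S → 4
  (σ[b<=8](T) ⋈[b=f] S) → 3
  σ[b>6]((σ[b<=8](T) ⋈[b=f] S)) → 1

E1 result:
g | b | f | c
6 | 6 | 6 | 3
7 | 2 | 2 | 9
E2 result:
g | b | f | c
1 | 8 | 8 | 1
Witness: (7, 2, 2, 9) appears 1× in E1 but 0× in E2.

no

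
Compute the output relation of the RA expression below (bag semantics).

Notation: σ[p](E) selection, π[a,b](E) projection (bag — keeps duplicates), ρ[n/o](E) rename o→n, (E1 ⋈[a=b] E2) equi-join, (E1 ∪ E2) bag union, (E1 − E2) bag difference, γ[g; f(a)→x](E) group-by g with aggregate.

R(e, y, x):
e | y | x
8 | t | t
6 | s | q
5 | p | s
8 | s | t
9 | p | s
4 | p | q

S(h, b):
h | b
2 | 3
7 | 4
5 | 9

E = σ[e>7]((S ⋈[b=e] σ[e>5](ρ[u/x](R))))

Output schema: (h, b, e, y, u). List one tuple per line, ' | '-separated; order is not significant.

Per-node cardinality:
  S → 3
  R → 6
  ρ[u/x](R) → 6
  σ[e>5](ρ[u/x](R)) → 4
  (S ⋈[b=e] σ[e>5](ρ[u/x](R))) → 1
  σ[e>7]((S ⋈[b=e] σ[e>5](ρ[u/x](R)))) → 1

== RESULT ==
h | b | e | y | u
5 | 9 | 9 | p | s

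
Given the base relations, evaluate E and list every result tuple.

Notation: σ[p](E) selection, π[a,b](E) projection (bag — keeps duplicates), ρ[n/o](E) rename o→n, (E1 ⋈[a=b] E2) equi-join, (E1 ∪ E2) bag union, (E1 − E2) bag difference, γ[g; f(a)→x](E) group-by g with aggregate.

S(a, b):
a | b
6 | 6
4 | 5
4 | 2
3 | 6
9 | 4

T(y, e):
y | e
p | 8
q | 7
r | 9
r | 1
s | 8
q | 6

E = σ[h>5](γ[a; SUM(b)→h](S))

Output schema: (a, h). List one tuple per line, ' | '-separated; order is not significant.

Row counts bottom-up:
  S → 5
  γ[a; SUM(b)→h](S) → 4
  σ[h>5](γ[a; SUM(b)→h](S)) → 3

== RESULT ==
a | h
3 | 6
4 | 7
6 | 6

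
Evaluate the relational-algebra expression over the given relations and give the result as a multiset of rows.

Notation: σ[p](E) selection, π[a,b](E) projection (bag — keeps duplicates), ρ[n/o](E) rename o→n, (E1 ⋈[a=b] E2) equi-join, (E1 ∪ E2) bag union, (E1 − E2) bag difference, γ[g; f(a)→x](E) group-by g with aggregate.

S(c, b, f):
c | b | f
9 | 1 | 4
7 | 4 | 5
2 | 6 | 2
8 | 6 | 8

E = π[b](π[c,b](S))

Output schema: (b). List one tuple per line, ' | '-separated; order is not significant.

Per-node cardinality:
  S → 4
  π[c,b](S) → 4
  π[b](π[c,b](S)) → 4

== RESULT ==
b
1
4
6
6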